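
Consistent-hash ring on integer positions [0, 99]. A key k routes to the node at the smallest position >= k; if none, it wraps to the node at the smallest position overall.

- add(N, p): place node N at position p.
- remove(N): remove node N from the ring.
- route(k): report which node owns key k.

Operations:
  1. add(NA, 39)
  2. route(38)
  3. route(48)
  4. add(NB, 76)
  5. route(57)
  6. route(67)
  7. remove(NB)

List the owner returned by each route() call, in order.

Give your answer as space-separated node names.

Answer: NA NA NB NB

Derivation:
Op 1: add NA@39 -> ring=[39:NA]
Op 2: route key 38: smallest pos >= 38 is 39 -> NA
Op 3: route key 48: none >= 48, wrap to smallest pos 39 -> NA
Op 4: add NB@76 -> ring=[39:NA,76:NB]
Op 5: route key 57: smallest pos >= 57 is 76 -> NB
Op 6: route key 67: smallest pos >= 67 is 76 -> NB
Op 7: remove NB -> ring=[39:NA]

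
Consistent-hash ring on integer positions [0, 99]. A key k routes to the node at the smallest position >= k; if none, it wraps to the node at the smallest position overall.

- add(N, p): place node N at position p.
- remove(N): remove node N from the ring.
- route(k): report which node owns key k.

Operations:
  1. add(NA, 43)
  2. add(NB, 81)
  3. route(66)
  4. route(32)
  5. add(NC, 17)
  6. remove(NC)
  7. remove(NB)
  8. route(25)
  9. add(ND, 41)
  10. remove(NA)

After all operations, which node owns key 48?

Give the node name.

Answer: ND

Derivation:
Op 1: add NA@43 -> ring=[43:NA]
Op 2: add NB@81 -> ring=[43:NA,81:NB]
Op 3: route key 66: smallest pos >= 66 is 81 -> NB
Op 4: route key 32: smallest pos >= 32 is 43 -> NA
Op 5: add NC@17 -> ring=[17:NC,43:NA,81:NB]
Op 6: remove NC -> ring=[43:NA,81:NB]
Op 7: remove NB -> ring=[43:NA]
Op 8: route key 25: smallest pos >= 25 is 43 -> NA
Op 9: add ND@41 -> ring=[41:ND,43:NA]
Op 10: remove NA -> ring=[41:ND]
Final route key 48: none >= 48, wrap to smallest pos 41 -> ND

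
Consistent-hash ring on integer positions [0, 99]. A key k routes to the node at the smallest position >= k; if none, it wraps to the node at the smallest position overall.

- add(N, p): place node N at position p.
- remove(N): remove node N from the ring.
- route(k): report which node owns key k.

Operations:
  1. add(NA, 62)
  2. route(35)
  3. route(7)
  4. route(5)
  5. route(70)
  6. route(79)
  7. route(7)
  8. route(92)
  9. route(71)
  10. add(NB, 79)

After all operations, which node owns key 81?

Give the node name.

Answer: NA

Derivation:
Op 1: add NA@62 -> ring=[62:NA]
Op 2: route key 35: smallest pos >= 35 is 62 -> NA
Op 3: route key 7: smallest pos >= 7 is 62 -> NA
Op 4: route key 5: smallest pos >= 5 is 62 -> NA
Op 5: route key 70: none >= 70, wrap to smallest pos 62 -> NA
Op 6: route key 79: none >= 79, wrap to smallest pos 62 -> NA
Op 7: route key 7: smallest pos >= 7 is 62 -> NA
Op 8: route key 92: none >= 92, wrap to smallest pos 62 -> NA
Op 9: route key 71: none >= 71, wrap to smallest pos 62 -> NA
Op 10: add NB@79 -> ring=[62:NA,79:NB]
Final route key 81: none >= 81, wrap to smallest pos 62 -> NA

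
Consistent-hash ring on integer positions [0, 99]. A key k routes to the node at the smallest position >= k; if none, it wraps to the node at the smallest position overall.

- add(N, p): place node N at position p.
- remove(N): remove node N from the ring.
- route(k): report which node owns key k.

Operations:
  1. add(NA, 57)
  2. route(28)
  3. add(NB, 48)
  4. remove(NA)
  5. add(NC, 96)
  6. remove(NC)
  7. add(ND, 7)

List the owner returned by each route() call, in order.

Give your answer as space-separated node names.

Op 1: add NA@57 -> ring=[57:NA]
Op 2: route key 28: smallest pos >= 28 is 57 -> NA
Op 3: add NB@48 -> ring=[48:NB,57:NA]
Op 4: remove NA -> ring=[48:NB]
Op 5: add NC@96 -> ring=[48:NB,96:NC]
Op 6: remove NC -> ring=[48:NB]
Op 7: add ND@7 -> ring=[7:ND,48:NB]

Answer: NA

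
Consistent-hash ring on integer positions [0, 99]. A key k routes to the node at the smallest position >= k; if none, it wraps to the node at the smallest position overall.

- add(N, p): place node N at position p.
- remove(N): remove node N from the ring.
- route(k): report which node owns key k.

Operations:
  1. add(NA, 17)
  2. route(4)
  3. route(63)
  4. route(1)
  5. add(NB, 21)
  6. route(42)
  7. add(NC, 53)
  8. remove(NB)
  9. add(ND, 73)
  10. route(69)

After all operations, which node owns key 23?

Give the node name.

Answer: NC

Derivation:
Op 1: add NA@17 -> ring=[17:NA]
Op 2: route key 4: smallest pos >= 4 is 17 -> NA
Op 3: route key 63: none >= 63, wrap to smallest pos 17 -> NA
Op 4: route key 1: smallest pos >= 1 is 17 -> NA
Op 5: add NB@21 -> ring=[17:NA,21:NB]
Op 6: route key 42: none >= 42, wrap to smallest pos 17 -> NA
Op 7: add NC@53 -> ring=[17:NA,21:NB,53:NC]
Op 8: remove NB -> ring=[17:NA,53:NC]
Op 9: add ND@73 -> ring=[17:NA,53:NC,73:ND]
Op 10: route key 69: smallest pos >= 69 is 73 -> ND
Final route key 23: smallest pos >= 23 is 53 -> NC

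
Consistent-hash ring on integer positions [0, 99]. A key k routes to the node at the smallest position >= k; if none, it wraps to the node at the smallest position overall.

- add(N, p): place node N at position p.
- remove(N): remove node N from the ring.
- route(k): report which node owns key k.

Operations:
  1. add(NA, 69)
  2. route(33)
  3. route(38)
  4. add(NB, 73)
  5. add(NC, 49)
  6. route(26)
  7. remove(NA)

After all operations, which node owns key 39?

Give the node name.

Op 1: add NA@69 -> ring=[69:NA]
Op 2: route key 33: smallest pos >= 33 is 69 -> NA
Op 3: route key 38: smallest pos >= 38 is 69 -> NA
Op 4: add NB@73 -> ring=[69:NA,73:NB]
Op 5: add NC@49 -> ring=[49:NC,69:NA,73:NB]
Op 6: route key 26: smallest pos >= 26 is 49 -> NC
Op 7: remove NA -> ring=[49:NC,73:NB]
Final route key 39: smallest pos >= 39 is 49 -> NC

Answer: NC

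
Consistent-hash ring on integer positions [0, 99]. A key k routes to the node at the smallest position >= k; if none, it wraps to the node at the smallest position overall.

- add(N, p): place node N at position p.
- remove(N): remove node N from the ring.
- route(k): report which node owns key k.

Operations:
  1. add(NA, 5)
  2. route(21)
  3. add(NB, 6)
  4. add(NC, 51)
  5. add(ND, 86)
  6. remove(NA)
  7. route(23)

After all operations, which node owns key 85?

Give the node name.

Op 1: add NA@5 -> ring=[5:NA]
Op 2: route key 21: none >= 21, wrap to smallest pos 5 -> NA
Op 3: add NB@6 -> ring=[5:NA,6:NB]
Op 4: add NC@51 -> ring=[5:NA,6:NB,51:NC]
Op 5: add ND@86 -> ring=[5:NA,6:NB,51:NC,86:ND]
Op 6: remove NA -> ring=[6:NB,51:NC,86:ND]
Op 7: route key 23: smallest pos >= 23 is 51 -> NC
Final route key 85: smallest pos >= 85 is 86 -> ND

Answer: ND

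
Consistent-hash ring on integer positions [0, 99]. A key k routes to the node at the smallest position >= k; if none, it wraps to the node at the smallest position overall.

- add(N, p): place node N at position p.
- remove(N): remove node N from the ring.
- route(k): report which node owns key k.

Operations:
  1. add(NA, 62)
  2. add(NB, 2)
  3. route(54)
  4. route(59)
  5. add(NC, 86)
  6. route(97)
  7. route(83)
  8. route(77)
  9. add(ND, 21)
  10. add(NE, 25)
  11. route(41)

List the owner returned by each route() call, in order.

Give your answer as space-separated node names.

Op 1: add NA@62 -> ring=[62:NA]
Op 2: add NB@2 -> ring=[2:NB,62:NA]
Op 3: route key 54: smallest pos >= 54 is 62 -> NA
Op 4: route key 59: smallest pos >= 59 is 62 -> NA
Op 5: add NC@86 -> ring=[2:NB,62:NA,86:NC]
Op 6: route key 97: none >= 97, wrap to smallest pos 2 -> NB
Op 7: route key 83: smallest pos >= 83 is 86 -> NC
Op 8: route key 77: smallest pos >= 77 is 86 -> NC
Op 9: add ND@21 -> ring=[2:NB,21:ND,62:NA,86:NC]
Op 10: add NE@25 -> ring=[2:NB,21:ND,25:NE,62:NA,86:NC]
Op 11: route key 41: smallest pos >= 41 is 62 -> NA

Answer: NA NA NB NC NC NA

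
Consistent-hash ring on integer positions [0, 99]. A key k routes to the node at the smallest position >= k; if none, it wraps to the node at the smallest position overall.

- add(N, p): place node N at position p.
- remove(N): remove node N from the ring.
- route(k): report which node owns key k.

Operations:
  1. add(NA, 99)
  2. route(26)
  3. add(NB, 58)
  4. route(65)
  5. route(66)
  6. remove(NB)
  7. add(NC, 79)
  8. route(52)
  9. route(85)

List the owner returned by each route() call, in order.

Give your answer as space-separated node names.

Op 1: add NA@99 -> ring=[99:NA]
Op 2: route key 26: smallest pos >= 26 is 99 -> NA
Op 3: add NB@58 -> ring=[58:NB,99:NA]
Op 4: route key 65: smallest pos >= 65 is 99 -> NA
Op 5: route key 66: smallest pos >= 66 is 99 -> NA
Op 6: remove NB -> ring=[99:NA]
Op 7: add NC@79 -> ring=[79:NC,99:NA]
Op 8: route key 52: smallest pos >= 52 is 79 -> NC
Op 9: route key 85: smallest pos >= 85 is 99 -> NA

Answer: NA NA NA NC NA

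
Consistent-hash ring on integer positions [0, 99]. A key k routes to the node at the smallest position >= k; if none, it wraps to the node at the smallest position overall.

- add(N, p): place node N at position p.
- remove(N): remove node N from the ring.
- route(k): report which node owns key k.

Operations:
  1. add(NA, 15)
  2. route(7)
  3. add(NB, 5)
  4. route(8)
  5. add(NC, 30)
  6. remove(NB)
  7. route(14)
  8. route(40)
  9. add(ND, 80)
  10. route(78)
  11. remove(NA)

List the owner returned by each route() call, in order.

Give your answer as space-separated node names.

Answer: NA NA NA NA ND

Derivation:
Op 1: add NA@15 -> ring=[15:NA]
Op 2: route key 7: smallest pos >= 7 is 15 -> NA
Op 3: add NB@5 -> ring=[5:NB,15:NA]
Op 4: route key 8: smallest pos >= 8 is 15 -> NA
Op 5: add NC@30 -> ring=[5:NB,15:NA,30:NC]
Op 6: remove NB -> ring=[15:NA,30:NC]
Op 7: route key 14: smallest pos >= 14 is 15 -> NA
Op 8: route key 40: none >= 40, wrap to smallest pos 15 -> NA
Op 9: add ND@80 -> ring=[15:NA,30:NC,80:ND]
Op 10: route key 78: smallest pos >= 78 is 80 -> ND
Op 11: remove NA -> ring=[30:NC,80:ND]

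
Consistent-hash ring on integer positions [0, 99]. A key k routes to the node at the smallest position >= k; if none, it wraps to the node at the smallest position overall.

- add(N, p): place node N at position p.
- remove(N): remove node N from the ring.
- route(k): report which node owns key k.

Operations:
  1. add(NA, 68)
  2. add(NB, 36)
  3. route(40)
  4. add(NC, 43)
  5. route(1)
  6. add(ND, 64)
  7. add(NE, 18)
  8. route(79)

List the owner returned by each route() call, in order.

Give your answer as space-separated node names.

Answer: NA NB NE

Derivation:
Op 1: add NA@68 -> ring=[68:NA]
Op 2: add NB@36 -> ring=[36:NB,68:NA]
Op 3: route key 40: smallest pos >= 40 is 68 -> NA
Op 4: add NC@43 -> ring=[36:NB,43:NC,68:NA]
Op 5: route key 1: smallest pos >= 1 is 36 -> NB
Op 6: add ND@64 -> ring=[36:NB,43:NC,64:ND,68:NA]
Op 7: add NE@18 -> ring=[18:NE,36:NB,43:NC,64:ND,68:NA]
Op 8: route key 79: none >= 79, wrap to smallest pos 18 -> NE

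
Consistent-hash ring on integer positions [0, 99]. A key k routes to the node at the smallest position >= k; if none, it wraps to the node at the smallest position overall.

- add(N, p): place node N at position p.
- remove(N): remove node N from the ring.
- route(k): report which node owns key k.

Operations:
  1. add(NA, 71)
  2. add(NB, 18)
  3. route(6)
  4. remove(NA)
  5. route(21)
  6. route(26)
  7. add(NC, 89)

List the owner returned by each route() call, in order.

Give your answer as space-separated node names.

Answer: NB NB NB

Derivation:
Op 1: add NA@71 -> ring=[71:NA]
Op 2: add NB@18 -> ring=[18:NB,71:NA]
Op 3: route key 6: smallest pos >= 6 is 18 -> NB
Op 4: remove NA -> ring=[18:NB]
Op 5: route key 21: none >= 21, wrap to smallest pos 18 -> NB
Op 6: route key 26: none >= 26, wrap to smallest pos 18 -> NB
Op 7: add NC@89 -> ring=[18:NB,89:NC]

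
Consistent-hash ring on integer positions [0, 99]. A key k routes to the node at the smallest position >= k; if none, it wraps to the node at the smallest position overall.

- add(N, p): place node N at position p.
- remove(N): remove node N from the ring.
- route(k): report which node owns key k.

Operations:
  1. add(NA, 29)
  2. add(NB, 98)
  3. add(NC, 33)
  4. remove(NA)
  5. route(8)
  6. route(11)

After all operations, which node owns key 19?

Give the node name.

Op 1: add NA@29 -> ring=[29:NA]
Op 2: add NB@98 -> ring=[29:NA,98:NB]
Op 3: add NC@33 -> ring=[29:NA,33:NC,98:NB]
Op 4: remove NA -> ring=[33:NC,98:NB]
Op 5: route key 8: smallest pos >= 8 is 33 -> NC
Op 6: route key 11: smallest pos >= 11 is 33 -> NC
Final route key 19: smallest pos >= 19 is 33 -> NC

Answer: NC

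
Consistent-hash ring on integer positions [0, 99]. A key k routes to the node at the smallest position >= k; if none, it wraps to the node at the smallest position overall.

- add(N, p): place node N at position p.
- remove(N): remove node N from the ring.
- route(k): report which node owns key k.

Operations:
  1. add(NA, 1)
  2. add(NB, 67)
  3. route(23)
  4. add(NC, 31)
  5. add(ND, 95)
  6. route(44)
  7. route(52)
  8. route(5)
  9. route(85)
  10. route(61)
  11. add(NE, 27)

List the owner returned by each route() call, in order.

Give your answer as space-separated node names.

Op 1: add NA@1 -> ring=[1:NA]
Op 2: add NB@67 -> ring=[1:NA,67:NB]
Op 3: route key 23: smallest pos >= 23 is 67 -> NB
Op 4: add NC@31 -> ring=[1:NA,31:NC,67:NB]
Op 5: add ND@95 -> ring=[1:NA,31:NC,67:NB,95:ND]
Op 6: route key 44: smallest pos >= 44 is 67 -> NB
Op 7: route key 52: smallest pos >= 52 is 67 -> NB
Op 8: route key 5: smallest pos >= 5 is 31 -> NC
Op 9: route key 85: smallest pos >= 85 is 95 -> ND
Op 10: route key 61: smallest pos >= 61 is 67 -> NB
Op 11: add NE@27 -> ring=[1:NA,27:NE,31:NC,67:NB,95:ND]

Answer: NB NB NB NC ND NB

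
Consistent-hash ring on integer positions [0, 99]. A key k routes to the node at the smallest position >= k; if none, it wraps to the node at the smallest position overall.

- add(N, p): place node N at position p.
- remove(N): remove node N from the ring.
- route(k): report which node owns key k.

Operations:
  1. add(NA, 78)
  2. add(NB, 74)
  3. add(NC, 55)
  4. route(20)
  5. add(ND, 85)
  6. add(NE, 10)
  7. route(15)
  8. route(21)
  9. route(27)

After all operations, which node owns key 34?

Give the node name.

Op 1: add NA@78 -> ring=[78:NA]
Op 2: add NB@74 -> ring=[74:NB,78:NA]
Op 3: add NC@55 -> ring=[55:NC,74:NB,78:NA]
Op 4: route key 20: smallest pos >= 20 is 55 -> NC
Op 5: add ND@85 -> ring=[55:NC,74:NB,78:NA,85:ND]
Op 6: add NE@10 -> ring=[10:NE,55:NC,74:NB,78:NA,85:ND]
Op 7: route key 15: smallest pos >= 15 is 55 -> NC
Op 8: route key 21: smallest pos >= 21 is 55 -> NC
Op 9: route key 27: smallest pos >= 27 is 55 -> NC
Final route key 34: smallest pos >= 34 is 55 -> NC

Answer: NC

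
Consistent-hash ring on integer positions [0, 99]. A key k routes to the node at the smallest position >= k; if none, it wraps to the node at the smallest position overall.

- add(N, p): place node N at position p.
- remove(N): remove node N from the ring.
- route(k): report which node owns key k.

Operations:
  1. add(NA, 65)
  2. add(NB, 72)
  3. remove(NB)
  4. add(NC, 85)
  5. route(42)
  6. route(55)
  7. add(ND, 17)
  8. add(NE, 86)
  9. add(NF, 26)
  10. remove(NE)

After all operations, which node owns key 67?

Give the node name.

Answer: NC

Derivation:
Op 1: add NA@65 -> ring=[65:NA]
Op 2: add NB@72 -> ring=[65:NA,72:NB]
Op 3: remove NB -> ring=[65:NA]
Op 4: add NC@85 -> ring=[65:NA,85:NC]
Op 5: route key 42: smallest pos >= 42 is 65 -> NA
Op 6: route key 55: smallest pos >= 55 is 65 -> NA
Op 7: add ND@17 -> ring=[17:ND,65:NA,85:NC]
Op 8: add NE@86 -> ring=[17:ND,65:NA,85:NC,86:NE]
Op 9: add NF@26 -> ring=[17:ND,26:NF,65:NA,85:NC,86:NE]
Op 10: remove NE -> ring=[17:ND,26:NF,65:NA,85:NC]
Final route key 67: smallest pos >= 67 is 85 -> NC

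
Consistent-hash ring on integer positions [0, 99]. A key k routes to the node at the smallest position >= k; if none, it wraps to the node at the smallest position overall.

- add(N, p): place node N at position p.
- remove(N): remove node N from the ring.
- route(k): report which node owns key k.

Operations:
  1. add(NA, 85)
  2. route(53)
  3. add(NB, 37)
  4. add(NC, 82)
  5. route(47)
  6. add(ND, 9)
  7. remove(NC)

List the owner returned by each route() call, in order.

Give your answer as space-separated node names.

Answer: NA NC

Derivation:
Op 1: add NA@85 -> ring=[85:NA]
Op 2: route key 53: smallest pos >= 53 is 85 -> NA
Op 3: add NB@37 -> ring=[37:NB,85:NA]
Op 4: add NC@82 -> ring=[37:NB,82:NC,85:NA]
Op 5: route key 47: smallest pos >= 47 is 82 -> NC
Op 6: add ND@9 -> ring=[9:ND,37:NB,82:NC,85:NA]
Op 7: remove NC -> ring=[9:ND,37:NB,85:NA]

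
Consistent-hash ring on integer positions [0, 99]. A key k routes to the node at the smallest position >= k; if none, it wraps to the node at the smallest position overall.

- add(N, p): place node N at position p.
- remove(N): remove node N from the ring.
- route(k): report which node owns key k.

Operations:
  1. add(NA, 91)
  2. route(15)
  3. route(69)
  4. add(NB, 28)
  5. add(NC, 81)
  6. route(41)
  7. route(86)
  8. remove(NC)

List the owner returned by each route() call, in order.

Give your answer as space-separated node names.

Op 1: add NA@91 -> ring=[91:NA]
Op 2: route key 15: smallest pos >= 15 is 91 -> NA
Op 3: route key 69: smallest pos >= 69 is 91 -> NA
Op 4: add NB@28 -> ring=[28:NB,91:NA]
Op 5: add NC@81 -> ring=[28:NB,81:NC,91:NA]
Op 6: route key 41: smallest pos >= 41 is 81 -> NC
Op 7: route key 86: smallest pos >= 86 is 91 -> NA
Op 8: remove NC -> ring=[28:NB,91:NA]

Answer: NA NA NC NA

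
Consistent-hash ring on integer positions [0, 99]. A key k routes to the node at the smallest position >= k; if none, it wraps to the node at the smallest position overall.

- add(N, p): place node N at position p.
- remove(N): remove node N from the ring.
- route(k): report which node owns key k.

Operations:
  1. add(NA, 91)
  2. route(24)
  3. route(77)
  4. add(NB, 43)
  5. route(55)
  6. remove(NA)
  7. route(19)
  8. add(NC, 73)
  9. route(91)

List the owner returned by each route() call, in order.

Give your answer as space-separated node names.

Op 1: add NA@91 -> ring=[91:NA]
Op 2: route key 24: smallest pos >= 24 is 91 -> NA
Op 3: route key 77: smallest pos >= 77 is 91 -> NA
Op 4: add NB@43 -> ring=[43:NB,91:NA]
Op 5: route key 55: smallest pos >= 55 is 91 -> NA
Op 6: remove NA -> ring=[43:NB]
Op 7: route key 19: smallest pos >= 19 is 43 -> NB
Op 8: add NC@73 -> ring=[43:NB,73:NC]
Op 9: route key 91: none >= 91, wrap to smallest pos 43 -> NB

Answer: NA NA NA NB NB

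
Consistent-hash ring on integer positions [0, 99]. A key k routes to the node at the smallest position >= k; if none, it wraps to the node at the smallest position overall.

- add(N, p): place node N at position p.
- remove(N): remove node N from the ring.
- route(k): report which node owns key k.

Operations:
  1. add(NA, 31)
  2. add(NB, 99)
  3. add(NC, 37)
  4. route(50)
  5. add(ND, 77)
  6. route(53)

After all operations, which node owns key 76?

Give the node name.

Op 1: add NA@31 -> ring=[31:NA]
Op 2: add NB@99 -> ring=[31:NA,99:NB]
Op 3: add NC@37 -> ring=[31:NA,37:NC,99:NB]
Op 4: route key 50: smallest pos >= 50 is 99 -> NB
Op 5: add ND@77 -> ring=[31:NA,37:NC,77:ND,99:NB]
Op 6: route key 53: smallest pos >= 53 is 77 -> ND
Final route key 76: smallest pos >= 76 is 77 -> ND

Answer: ND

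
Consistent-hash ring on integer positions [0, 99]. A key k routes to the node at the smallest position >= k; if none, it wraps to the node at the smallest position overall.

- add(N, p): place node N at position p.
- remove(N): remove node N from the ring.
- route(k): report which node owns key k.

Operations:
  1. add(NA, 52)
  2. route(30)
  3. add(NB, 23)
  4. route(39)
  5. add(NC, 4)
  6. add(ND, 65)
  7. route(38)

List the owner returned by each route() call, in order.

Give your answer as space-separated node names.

Op 1: add NA@52 -> ring=[52:NA]
Op 2: route key 30: smallest pos >= 30 is 52 -> NA
Op 3: add NB@23 -> ring=[23:NB,52:NA]
Op 4: route key 39: smallest pos >= 39 is 52 -> NA
Op 5: add NC@4 -> ring=[4:NC,23:NB,52:NA]
Op 6: add ND@65 -> ring=[4:NC,23:NB,52:NA,65:ND]
Op 7: route key 38: smallest pos >= 38 is 52 -> NA

Answer: NA NA NA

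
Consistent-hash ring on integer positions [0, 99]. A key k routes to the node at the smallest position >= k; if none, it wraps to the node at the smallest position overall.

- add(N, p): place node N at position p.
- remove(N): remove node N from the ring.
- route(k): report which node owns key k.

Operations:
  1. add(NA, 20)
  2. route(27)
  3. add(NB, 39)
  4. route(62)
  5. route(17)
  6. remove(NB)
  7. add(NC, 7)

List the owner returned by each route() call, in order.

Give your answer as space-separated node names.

Answer: NA NA NA

Derivation:
Op 1: add NA@20 -> ring=[20:NA]
Op 2: route key 27: none >= 27, wrap to smallest pos 20 -> NA
Op 3: add NB@39 -> ring=[20:NA,39:NB]
Op 4: route key 62: none >= 62, wrap to smallest pos 20 -> NA
Op 5: route key 17: smallest pos >= 17 is 20 -> NA
Op 6: remove NB -> ring=[20:NA]
Op 7: add NC@7 -> ring=[7:NC,20:NA]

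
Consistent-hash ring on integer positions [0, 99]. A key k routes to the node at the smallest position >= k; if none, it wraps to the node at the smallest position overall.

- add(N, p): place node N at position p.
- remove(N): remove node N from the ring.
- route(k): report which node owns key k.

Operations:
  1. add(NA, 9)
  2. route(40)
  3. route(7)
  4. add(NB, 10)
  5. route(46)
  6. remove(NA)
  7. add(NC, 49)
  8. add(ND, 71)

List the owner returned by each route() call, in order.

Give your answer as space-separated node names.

Op 1: add NA@9 -> ring=[9:NA]
Op 2: route key 40: none >= 40, wrap to smallest pos 9 -> NA
Op 3: route key 7: smallest pos >= 7 is 9 -> NA
Op 4: add NB@10 -> ring=[9:NA,10:NB]
Op 5: route key 46: none >= 46, wrap to smallest pos 9 -> NA
Op 6: remove NA -> ring=[10:NB]
Op 7: add NC@49 -> ring=[10:NB,49:NC]
Op 8: add ND@71 -> ring=[10:NB,49:NC,71:ND]

Answer: NA NA NA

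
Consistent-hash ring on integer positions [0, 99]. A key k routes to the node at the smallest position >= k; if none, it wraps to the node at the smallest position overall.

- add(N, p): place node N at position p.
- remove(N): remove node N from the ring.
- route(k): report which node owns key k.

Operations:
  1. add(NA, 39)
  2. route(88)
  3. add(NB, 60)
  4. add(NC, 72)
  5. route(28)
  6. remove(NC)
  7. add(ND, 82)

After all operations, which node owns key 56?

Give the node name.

Answer: NB

Derivation:
Op 1: add NA@39 -> ring=[39:NA]
Op 2: route key 88: none >= 88, wrap to smallest pos 39 -> NA
Op 3: add NB@60 -> ring=[39:NA,60:NB]
Op 4: add NC@72 -> ring=[39:NA,60:NB,72:NC]
Op 5: route key 28: smallest pos >= 28 is 39 -> NA
Op 6: remove NC -> ring=[39:NA,60:NB]
Op 7: add ND@82 -> ring=[39:NA,60:NB,82:ND]
Final route key 56: smallest pos >= 56 is 60 -> NB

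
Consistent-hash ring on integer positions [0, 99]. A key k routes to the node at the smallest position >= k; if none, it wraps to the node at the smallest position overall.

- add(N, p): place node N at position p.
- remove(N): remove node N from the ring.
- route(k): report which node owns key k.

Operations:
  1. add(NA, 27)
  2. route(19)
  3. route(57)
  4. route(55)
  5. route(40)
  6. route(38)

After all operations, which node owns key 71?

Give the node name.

Answer: NA

Derivation:
Op 1: add NA@27 -> ring=[27:NA]
Op 2: route key 19: smallest pos >= 19 is 27 -> NA
Op 3: route key 57: none >= 57, wrap to smallest pos 27 -> NA
Op 4: route key 55: none >= 55, wrap to smallest pos 27 -> NA
Op 5: route key 40: none >= 40, wrap to smallest pos 27 -> NA
Op 6: route key 38: none >= 38, wrap to smallest pos 27 -> NA
Final route key 71: none >= 71, wrap to smallest pos 27 -> NA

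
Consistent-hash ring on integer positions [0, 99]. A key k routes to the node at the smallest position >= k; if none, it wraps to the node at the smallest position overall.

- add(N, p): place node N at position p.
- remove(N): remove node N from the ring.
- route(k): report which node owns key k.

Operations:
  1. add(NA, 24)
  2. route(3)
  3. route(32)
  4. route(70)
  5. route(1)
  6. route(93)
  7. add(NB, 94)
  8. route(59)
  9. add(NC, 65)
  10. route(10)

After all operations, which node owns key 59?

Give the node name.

Op 1: add NA@24 -> ring=[24:NA]
Op 2: route key 3: smallest pos >= 3 is 24 -> NA
Op 3: route key 32: none >= 32, wrap to smallest pos 24 -> NA
Op 4: route key 70: none >= 70, wrap to smallest pos 24 -> NA
Op 5: route key 1: smallest pos >= 1 is 24 -> NA
Op 6: route key 93: none >= 93, wrap to smallest pos 24 -> NA
Op 7: add NB@94 -> ring=[24:NA,94:NB]
Op 8: route key 59: smallest pos >= 59 is 94 -> NB
Op 9: add NC@65 -> ring=[24:NA,65:NC,94:NB]
Op 10: route key 10: smallest pos >= 10 is 24 -> NA
Final route key 59: smallest pos >= 59 is 65 -> NC

Answer: NC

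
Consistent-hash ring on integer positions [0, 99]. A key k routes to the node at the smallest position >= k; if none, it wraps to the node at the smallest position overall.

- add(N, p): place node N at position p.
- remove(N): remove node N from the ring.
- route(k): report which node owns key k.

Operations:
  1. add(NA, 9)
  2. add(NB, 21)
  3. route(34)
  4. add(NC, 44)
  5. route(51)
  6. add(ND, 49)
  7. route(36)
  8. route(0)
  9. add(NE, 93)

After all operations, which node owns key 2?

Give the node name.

Answer: NA

Derivation:
Op 1: add NA@9 -> ring=[9:NA]
Op 2: add NB@21 -> ring=[9:NA,21:NB]
Op 3: route key 34: none >= 34, wrap to smallest pos 9 -> NA
Op 4: add NC@44 -> ring=[9:NA,21:NB,44:NC]
Op 5: route key 51: none >= 51, wrap to smallest pos 9 -> NA
Op 6: add ND@49 -> ring=[9:NA,21:NB,44:NC,49:ND]
Op 7: route key 36: smallest pos >= 36 is 44 -> NC
Op 8: route key 0: smallest pos >= 0 is 9 -> NA
Op 9: add NE@93 -> ring=[9:NA,21:NB,44:NC,49:ND,93:NE]
Final route key 2: smallest pos >= 2 is 9 -> NA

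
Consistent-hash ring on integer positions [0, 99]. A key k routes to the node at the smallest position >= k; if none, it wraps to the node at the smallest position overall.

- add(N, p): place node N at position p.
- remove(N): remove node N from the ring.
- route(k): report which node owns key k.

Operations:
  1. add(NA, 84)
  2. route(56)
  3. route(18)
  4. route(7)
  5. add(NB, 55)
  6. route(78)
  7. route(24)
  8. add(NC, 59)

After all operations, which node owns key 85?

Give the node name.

Op 1: add NA@84 -> ring=[84:NA]
Op 2: route key 56: smallest pos >= 56 is 84 -> NA
Op 3: route key 18: smallest pos >= 18 is 84 -> NA
Op 4: route key 7: smallest pos >= 7 is 84 -> NA
Op 5: add NB@55 -> ring=[55:NB,84:NA]
Op 6: route key 78: smallest pos >= 78 is 84 -> NA
Op 7: route key 24: smallest pos >= 24 is 55 -> NB
Op 8: add NC@59 -> ring=[55:NB,59:NC,84:NA]
Final route key 85: none >= 85, wrap to smallest pos 55 -> NB

Answer: NB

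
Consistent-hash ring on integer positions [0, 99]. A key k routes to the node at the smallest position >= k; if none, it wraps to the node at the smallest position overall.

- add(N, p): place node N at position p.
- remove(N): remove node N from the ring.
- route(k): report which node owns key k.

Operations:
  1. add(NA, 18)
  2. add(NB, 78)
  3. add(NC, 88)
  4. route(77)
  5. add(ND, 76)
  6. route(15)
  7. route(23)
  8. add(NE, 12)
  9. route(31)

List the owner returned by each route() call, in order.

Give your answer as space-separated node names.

Answer: NB NA ND ND

Derivation:
Op 1: add NA@18 -> ring=[18:NA]
Op 2: add NB@78 -> ring=[18:NA,78:NB]
Op 3: add NC@88 -> ring=[18:NA,78:NB,88:NC]
Op 4: route key 77: smallest pos >= 77 is 78 -> NB
Op 5: add ND@76 -> ring=[18:NA,76:ND,78:NB,88:NC]
Op 6: route key 15: smallest pos >= 15 is 18 -> NA
Op 7: route key 23: smallest pos >= 23 is 76 -> ND
Op 8: add NE@12 -> ring=[12:NE,18:NA,76:ND,78:NB,88:NC]
Op 9: route key 31: smallest pos >= 31 is 76 -> ND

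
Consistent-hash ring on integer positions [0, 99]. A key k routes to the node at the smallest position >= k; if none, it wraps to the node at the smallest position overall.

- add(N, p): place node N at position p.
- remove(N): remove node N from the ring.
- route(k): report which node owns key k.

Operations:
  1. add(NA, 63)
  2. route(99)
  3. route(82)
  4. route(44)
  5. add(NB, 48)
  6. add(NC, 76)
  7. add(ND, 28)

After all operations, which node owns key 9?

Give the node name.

Op 1: add NA@63 -> ring=[63:NA]
Op 2: route key 99: none >= 99, wrap to smallest pos 63 -> NA
Op 3: route key 82: none >= 82, wrap to smallest pos 63 -> NA
Op 4: route key 44: smallest pos >= 44 is 63 -> NA
Op 5: add NB@48 -> ring=[48:NB,63:NA]
Op 6: add NC@76 -> ring=[48:NB,63:NA,76:NC]
Op 7: add ND@28 -> ring=[28:ND,48:NB,63:NA,76:NC]
Final route key 9: smallest pos >= 9 is 28 -> ND

Answer: ND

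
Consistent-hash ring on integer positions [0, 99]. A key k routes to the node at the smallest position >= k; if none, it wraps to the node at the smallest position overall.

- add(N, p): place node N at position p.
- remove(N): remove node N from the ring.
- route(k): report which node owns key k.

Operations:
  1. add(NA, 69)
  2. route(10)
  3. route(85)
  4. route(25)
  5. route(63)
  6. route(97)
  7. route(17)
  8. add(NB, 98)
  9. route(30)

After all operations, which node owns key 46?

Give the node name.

Op 1: add NA@69 -> ring=[69:NA]
Op 2: route key 10: smallest pos >= 10 is 69 -> NA
Op 3: route key 85: none >= 85, wrap to smallest pos 69 -> NA
Op 4: route key 25: smallest pos >= 25 is 69 -> NA
Op 5: route key 63: smallest pos >= 63 is 69 -> NA
Op 6: route key 97: none >= 97, wrap to smallest pos 69 -> NA
Op 7: route key 17: smallest pos >= 17 is 69 -> NA
Op 8: add NB@98 -> ring=[69:NA,98:NB]
Op 9: route key 30: smallest pos >= 30 is 69 -> NA
Final route key 46: smallest pos >= 46 is 69 -> NA

Answer: NA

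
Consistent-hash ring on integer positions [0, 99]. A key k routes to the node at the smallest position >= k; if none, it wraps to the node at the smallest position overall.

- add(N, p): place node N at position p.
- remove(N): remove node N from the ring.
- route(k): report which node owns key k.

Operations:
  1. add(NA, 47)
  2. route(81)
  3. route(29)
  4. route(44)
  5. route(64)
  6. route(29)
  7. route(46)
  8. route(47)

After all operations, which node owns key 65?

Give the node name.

Answer: NA

Derivation:
Op 1: add NA@47 -> ring=[47:NA]
Op 2: route key 81: none >= 81, wrap to smallest pos 47 -> NA
Op 3: route key 29: smallest pos >= 29 is 47 -> NA
Op 4: route key 44: smallest pos >= 44 is 47 -> NA
Op 5: route key 64: none >= 64, wrap to smallest pos 47 -> NA
Op 6: route key 29: smallest pos >= 29 is 47 -> NA
Op 7: route key 46: smallest pos >= 46 is 47 -> NA
Op 8: route key 47: smallest pos >= 47 is 47 -> NA
Final route key 65: none >= 65, wrap to smallest pos 47 -> NA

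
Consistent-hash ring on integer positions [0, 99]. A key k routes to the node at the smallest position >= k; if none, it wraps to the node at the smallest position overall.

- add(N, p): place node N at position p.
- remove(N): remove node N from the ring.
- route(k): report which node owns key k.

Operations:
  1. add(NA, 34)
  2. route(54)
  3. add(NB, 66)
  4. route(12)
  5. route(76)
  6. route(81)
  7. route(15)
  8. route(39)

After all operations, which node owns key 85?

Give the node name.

Answer: NA

Derivation:
Op 1: add NA@34 -> ring=[34:NA]
Op 2: route key 54: none >= 54, wrap to smallest pos 34 -> NA
Op 3: add NB@66 -> ring=[34:NA,66:NB]
Op 4: route key 12: smallest pos >= 12 is 34 -> NA
Op 5: route key 76: none >= 76, wrap to smallest pos 34 -> NA
Op 6: route key 81: none >= 81, wrap to smallest pos 34 -> NA
Op 7: route key 15: smallest pos >= 15 is 34 -> NA
Op 8: route key 39: smallest pos >= 39 is 66 -> NB
Final route key 85: none >= 85, wrap to smallest pos 34 -> NA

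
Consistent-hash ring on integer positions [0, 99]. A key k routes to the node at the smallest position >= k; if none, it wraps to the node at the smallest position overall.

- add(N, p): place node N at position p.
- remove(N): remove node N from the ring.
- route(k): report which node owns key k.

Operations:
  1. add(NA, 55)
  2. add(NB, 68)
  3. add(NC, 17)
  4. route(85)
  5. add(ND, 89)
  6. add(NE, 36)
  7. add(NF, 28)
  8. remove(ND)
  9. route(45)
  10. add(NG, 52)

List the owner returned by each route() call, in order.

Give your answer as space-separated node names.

Op 1: add NA@55 -> ring=[55:NA]
Op 2: add NB@68 -> ring=[55:NA,68:NB]
Op 3: add NC@17 -> ring=[17:NC,55:NA,68:NB]
Op 4: route key 85: none >= 85, wrap to smallest pos 17 -> NC
Op 5: add ND@89 -> ring=[17:NC,55:NA,68:NB,89:ND]
Op 6: add NE@36 -> ring=[17:NC,36:NE,55:NA,68:NB,89:ND]
Op 7: add NF@28 -> ring=[17:NC,28:NF,36:NE,55:NA,68:NB,89:ND]
Op 8: remove ND -> ring=[17:NC,28:NF,36:NE,55:NA,68:NB]
Op 9: route key 45: smallest pos >= 45 is 55 -> NA
Op 10: add NG@52 -> ring=[17:NC,28:NF,36:NE,52:NG,55:NA,68:NB]

Answer: NC NA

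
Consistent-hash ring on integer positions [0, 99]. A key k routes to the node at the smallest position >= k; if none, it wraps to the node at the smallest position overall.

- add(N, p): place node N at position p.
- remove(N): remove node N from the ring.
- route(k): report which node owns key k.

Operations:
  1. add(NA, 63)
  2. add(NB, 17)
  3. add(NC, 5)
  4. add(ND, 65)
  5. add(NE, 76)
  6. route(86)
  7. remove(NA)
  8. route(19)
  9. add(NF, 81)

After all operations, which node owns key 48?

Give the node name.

Op 1: add NA@63 -> ring=[63:NA]
Op 2: add NB@17 -> ring=[17:NB,63:NA]
Op 3: add NC@5 -> ring=[5:NC,17:NB,63:NA]
Op 4: add ND@65 -> ring=[5:NC,17:NB,63:NA,65:ND]
Op 5: add NE@76 -> ring=[5:NC,17:NB,63:NA,65:ND,76:NE]
Op 6: route key 86: none >= 86, wrap to smallest pos 5 -> NC
Op 7: remove NA -> ring=[5:NC,17:NB,65:ND,76:NE]
Op 8: route key 19: smallest pos >= 19 is 65 -> ND
Op 9: add NF@81 -> ring=[5:NC,17:NB,65:ND,76:NE,81:NF]
Final route key 48: smallest pos >= 48 is 65 -> ND

Answer: ND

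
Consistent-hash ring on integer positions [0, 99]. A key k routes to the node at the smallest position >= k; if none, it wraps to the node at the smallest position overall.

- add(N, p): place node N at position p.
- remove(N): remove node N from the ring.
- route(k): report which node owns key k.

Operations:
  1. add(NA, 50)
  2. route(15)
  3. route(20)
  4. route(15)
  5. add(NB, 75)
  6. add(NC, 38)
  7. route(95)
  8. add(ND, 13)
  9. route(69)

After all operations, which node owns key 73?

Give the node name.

Answer: NB

Derivation:
Op 1: add NA@50 -> ring=[50:NA]
Op 2: route key 15: smallest pos >= 15 is 50 -> NA
Op 3: route key 20: smallest pos >= 20 is 50 -> NA
Op 4: route key 15: smallest pos >= 15 is 50 -> NA
Op 5: add NB@75 -> ring=[50:NA,75:NB]
Op 6: add NC@38 -> ring=[38:NC,50:NA,75:NB]
Op 7: route key 95: none >= 95, wrap to smallest pos 38 -> NC
Op 8: add ND@13 -> ring=[13:ND,38:NC,50:NA,75:NB]
Op 9: route key 69: smallest pos >= 69 is 75 -> NB
Final route key 73: smallest pos >= 73 is 75 -> NB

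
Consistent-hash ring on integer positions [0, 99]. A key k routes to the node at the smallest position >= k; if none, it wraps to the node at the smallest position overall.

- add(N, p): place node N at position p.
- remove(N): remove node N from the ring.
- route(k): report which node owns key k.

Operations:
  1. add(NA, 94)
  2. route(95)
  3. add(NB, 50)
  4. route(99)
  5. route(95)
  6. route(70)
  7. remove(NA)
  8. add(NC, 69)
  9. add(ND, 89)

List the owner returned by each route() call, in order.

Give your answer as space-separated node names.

Answer: NA NB NB NA

Derivation:
Op 1: add NA@94 -> ring=[94:NA]
Op 2: route key 95: none >= 95, wrap to smallest pos 94 -> NA
Op 3: add NB@50 -> ring=[50:NB,94:NA]
Op 4: route key 99: none >= 99, wrap to smallest pos 50 -> NB
Op 5: route key 95: none >= 95, wrap to smallest pos 50 -> NB
Op 6: route key 70: smallest pos >= 70 is 94 -> NA
Op 7: remove NA -> ring=[50:NB]
Op 8: add NC@69 -> ring=[50:NB,69:NC]
Op 9: add ND@89 -> ring=[50:NB,69:NC,89:ND]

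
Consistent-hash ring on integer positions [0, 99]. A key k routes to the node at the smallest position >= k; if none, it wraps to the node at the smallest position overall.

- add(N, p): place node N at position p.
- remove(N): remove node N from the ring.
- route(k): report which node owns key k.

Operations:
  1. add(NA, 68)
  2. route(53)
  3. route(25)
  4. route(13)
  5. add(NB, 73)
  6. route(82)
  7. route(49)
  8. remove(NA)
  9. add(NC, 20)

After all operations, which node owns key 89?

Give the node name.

Op 1: add NA@68 -> ring=[68:NA]
Op 2: route key 53: smallest pos >= 53 is 68 -> NA
Op 3: route key 25: smallest pos >= 25 is 68 -> NA
Op 4: route key 13: smallest pos >= 13 is 68 -> NA
Op 5: add NB@73 -> ring=[68:NA,73:NB]
Op 6: route key 82: none >= 82, wrap to smallest pos 68 -> NA
Op 7: route key 49: smallest pos >= 49 is 68 -> NA
Op 8: remove NA -> ring=[73:NB]
Op 9: add NC@20 -> ring=[20:NC,73:NB]
Final route key 89: none >= 89, wrap to smallest pos 20 -> NC

Answer: NC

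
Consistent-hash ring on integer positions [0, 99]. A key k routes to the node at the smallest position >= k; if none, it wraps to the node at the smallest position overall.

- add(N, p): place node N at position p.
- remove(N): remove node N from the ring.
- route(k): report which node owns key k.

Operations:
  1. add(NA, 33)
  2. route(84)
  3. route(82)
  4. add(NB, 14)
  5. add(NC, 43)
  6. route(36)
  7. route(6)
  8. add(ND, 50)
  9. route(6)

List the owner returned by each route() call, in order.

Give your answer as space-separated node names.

Answer: NA NA NC NB NB

Derivation:
Op 1: add NA@33 -> ring=[33:NA]
Op 2: route key 84: none >= 84, wrap to smallest pos 33 -> NA
Op 3: route key 82: none >= 82, wrap to smallest pos 33 -> NA
Op 4: add NB@14 -> ring=[14:NB,33:NA]
Op 5: add NC@43 -> ring=[14:NB,33:NA,43:NC]
Op 6: route key 36: smallest pos >= 36 is 43 -> NC
Op 7: route key 6: smallest pos >= 6 is 14 -> NB
Op 8: add ND@50 -> ring=[14:NB,33:NA,43:NC,50:ND]
Op 9: route key 6: smallest pos >= 6 is 14 -> NB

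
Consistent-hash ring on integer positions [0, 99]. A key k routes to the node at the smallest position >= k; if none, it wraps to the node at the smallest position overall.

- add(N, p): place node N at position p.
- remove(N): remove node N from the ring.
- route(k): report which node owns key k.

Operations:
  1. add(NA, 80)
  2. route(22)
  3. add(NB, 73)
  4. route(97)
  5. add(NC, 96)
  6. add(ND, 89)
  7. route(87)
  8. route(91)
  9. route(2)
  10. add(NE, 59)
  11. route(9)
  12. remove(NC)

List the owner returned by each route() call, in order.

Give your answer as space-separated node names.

Answer: NA NB ND NC NB NE

Derivation:
Op 1: add NA@80 -> ring=[80:NA]
Op 2: route key 22: smallest pos >= 22 is 80 -> NA
Op 3: add NB@73 -> ring=[73:NB,80:NA]
Op 4: route key 97: none >= 97, wrap to smallest pos 73 -> NB
Op 5: add NC@96 -> ring=[73:NB,80:NA,96:NC]
Op 6: add ND@89 -> ring=[73:NB,80:NA,89:ND,96:NC]
Op 7: route key 87: smallest pos >= 87 is 89 -> ND
Op 8: route key 91: smallest pos >= 91 is 96 -> NC
Op 9: route key 2: smallest pos >= 2 is 73 -> NB
Op 10: add NE@59 -> ring=[59:NE,73:NB,80:NA,89:ND,96:NC]
Op 11: route key 9: smallest pos >= 9 is 59 -> NE
Op 12: remove NC -> ring=[59:NE,73:NB,80:NA,89:ND]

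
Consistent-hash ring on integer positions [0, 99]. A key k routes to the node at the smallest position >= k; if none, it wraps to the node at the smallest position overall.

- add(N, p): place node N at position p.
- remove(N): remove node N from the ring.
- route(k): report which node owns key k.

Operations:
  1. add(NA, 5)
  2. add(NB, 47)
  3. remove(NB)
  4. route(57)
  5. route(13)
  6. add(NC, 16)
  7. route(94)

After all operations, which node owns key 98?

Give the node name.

Answer: NA

Derivation:
Op 1: add NA@5 -> ring=[5:NA]
Op 2: add NB@47 -> ring=[5:NA,47:NB]
Op 3: remove NB -> ring=[5:NA]
Op 4: route key 57: none >= 57, wrap to smallest pos 5 -> NA
Op 5: route key 13: none >= 13, wrap to smallest pos 5 -> NA
Op 6: add NC@16 -> ring=[5:NA,16:NC]
Op 7: route key 94: none >= 94, wrap to smallest pos 5 -> NA
Final route key 98: none >= 98, wrap to smallest pos 5 -> NA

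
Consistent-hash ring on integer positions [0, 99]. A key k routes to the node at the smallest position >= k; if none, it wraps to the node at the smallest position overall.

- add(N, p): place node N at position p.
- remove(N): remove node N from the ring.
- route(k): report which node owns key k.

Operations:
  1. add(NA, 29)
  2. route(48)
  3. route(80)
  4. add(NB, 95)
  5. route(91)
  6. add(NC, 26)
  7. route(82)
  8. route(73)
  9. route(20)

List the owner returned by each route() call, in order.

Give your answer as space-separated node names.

Op 1: add NA@29 -> ring=[29:NA]
Op 2: route key 48: none >= 48, wrap to smallest pos 29 -> NA
Op 3: route key 80: none >= 80, wrap to smallest pos 29 -> NA
Op 4: add NB@95 -> ring=[29:NA,95:NB]
Op 5: route key 91: smallest pos >= 91 is 95 -> NB
Op 6: add NC@26 -> ring=[26:NC,29:NA,95:NB]
Op 7: route key 82: smallest pos >= 82 is 95 -> NB
Op 8: route key 73: smallest pos >= 73 is 95 -> NB
Op 9: route key 20: smallest pos >= 20 is 26 -> NC

Answer: NA NA NB NB NB NC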